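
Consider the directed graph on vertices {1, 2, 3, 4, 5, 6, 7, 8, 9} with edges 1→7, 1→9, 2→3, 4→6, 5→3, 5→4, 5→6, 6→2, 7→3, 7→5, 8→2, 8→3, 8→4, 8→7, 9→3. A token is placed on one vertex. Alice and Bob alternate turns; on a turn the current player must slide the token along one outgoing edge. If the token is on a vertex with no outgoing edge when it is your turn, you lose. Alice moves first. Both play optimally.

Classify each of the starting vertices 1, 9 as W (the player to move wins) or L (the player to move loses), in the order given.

Label each position W (a win for the player to move) or L (a loss). A position with no legal move is L; any other position is W exactly when some move reaches an L, and L when every move reaches a W.
Every edge goes from a vertex to one that appears earlier in the order 3, 2, 6, 4, 5, 7, 9, 1, 8, so processing vertices in that order labels each vertex after all of its successors.
3: no outgoing edge → L
2: can move to 3, which is L ⇒ W
6: the only move is to 2(W), a W ⇒ L
4: can move to 6, which is L ⇒ W
5: can move to 6, which is L ⇒ W
7: can move to 3, which is L ⇒ W
9: can move to 3, which is L ⇒ W
1: moves to 9(W), 7(W); every one is W ⇒ L
8: can move to 3, which is L ⇒ W

1: L, 9: W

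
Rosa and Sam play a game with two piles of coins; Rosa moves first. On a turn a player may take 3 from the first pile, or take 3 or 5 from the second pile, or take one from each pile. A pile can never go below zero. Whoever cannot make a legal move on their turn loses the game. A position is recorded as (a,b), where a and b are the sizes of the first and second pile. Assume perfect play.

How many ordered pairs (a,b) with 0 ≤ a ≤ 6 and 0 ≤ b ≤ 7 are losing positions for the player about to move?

21

Build the W/L table. Terminal = L. A non-terminal position is W if it has a move to some L; otherwise it is L.
Every move lowers a or b (never raises either), so fill the grid row by row in increasing a, and left to right within a row: each cell's successors are then already labelled.
      b=0  b=1  b=2  b=3  b=4  b=5  b=6  b=7
a=0:    L    L    L    W    W    W    W    W
a=1:    L    W    W    W    L    W    L    W
a=2:    L    W    L    W    L    W    L    W
a=3:    W    W    W    W    L    W    L    W
a=4:    W    L    L    L    W    W    W    W
a=5:    W    L    W    W    W    L    W    L
a=6:    L    L    W    W    W    W    W    L
Cells with no legal move (terminal, hence L): (0,0), (0,1), (0,2), (1,0), (2,0).
The remaining L cells, each justified by listing all of its moves:
(1,4): L (options (1,1)(W), (0,3)(W) are all W)
(1,6): L (options (1,3)(W), (1,1)(W), (0,5)(W) are all W)
(2,2): L (sole option (1,1)(W) is W)
(2,4): L (options (2,1)(W), (1,3)(W) are all W)
(2,6): L (options (2,3)(W), (2,1)(W), (1,5)(W) are all W)
(3,4): L (options (0,4)(W), (3,1)(W), (2,3)(W) are all W)
(3,6): L (options (0,6)(W), (3,3)(W), (3,1)(W), (2,5)(W) are all W)
(4,1): L (options (1,1)(W), (3,0)(W) are all W)
(4,2): L (options (1,2)(W), (3,1)(W) are all W)
(4,3): L (options (1,3)(W), (4,0)(W), (3,2)(W) are all W)
(5,1): L (options (2,1)(W), (4,0)(W) are all W)
(5,5): L (options (2,5)(W), (5,2)(W), (5,0)(W), (4,4)(W) are all W)
(5,7): L (options (2,7)(W), (5,4)(W), (5,2)(W), (4,6)(W) are all W)
(6,0): L (sole option (3,0)(W) is W)
(6,1): L (options (3,1)(W), (5,0)(W) are all W)
(6,7): L (options (3,7)(W), (6,4)(W), (6,2)(W), (5,6)(W) are all W)
Every other cell has at least one move into one of the L cells above, so it is W.
L cells per row: a=0: 3, a=1: 3, a=2: 4, a=3: 2, a=4: 3, a=5: 3, a=6: 3; total 21.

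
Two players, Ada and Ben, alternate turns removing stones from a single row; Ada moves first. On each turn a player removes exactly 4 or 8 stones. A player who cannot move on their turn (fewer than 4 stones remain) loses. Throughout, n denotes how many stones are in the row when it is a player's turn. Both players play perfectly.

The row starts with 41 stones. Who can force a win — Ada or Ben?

Compute win/loss labels from the base case upward. A position with no move is L. Any other position is W if it can reach an L in one move, else L.
n=0: no move → L
n=1: no move → L
n=2: no move → L
n=3: no move → L
n=4: reaches L-position 0 → W
n=5: reaches L-position 1 → W
n=6: reaches L-position 2 → W
n=7: reaches L-position 3 → W
n=8: reaches L-position 0 → W
n=9: reaches L-position 1 → W
n=10: reaches L-position 2 → W
n=11: reaches L-position 3 → W
n=12: only reaches 8(W), 4(W), all W → L
n=13: only reaches 9(W), 5(W), all W → L
n=14: only reaches 10(W), 6(W), all W → L
n=15: only reaches 11(W), 7(W), all W → L
n=16: reaches L-position 12 → W
n=17: reaches L-position 13 → W
n=18: reaches L-position 14 → W
n=19: reaches L-position 15 → W
n=20: reaches L-position 12 → W
n=21: reaches L-position 13 → W
n=22: reaches L-position 14 → W
n=23: reaches L-position 15 → W
n=24: only reaches 20(W), 16(W), all W → L
n=25: only reaches 21(W), 17(W), all W → L
n=26: only reaches 22(W), 18(W), all W → L
n=27: only reaches 23(W), 19(W), all W → L
n=28: reaches L-position 24 → W
n=29: reaches L-position 25 → W
n=30: reaches L-position 26 → W
n=31: reaches L-position 27 → W
n=32: reaches L-position 24 → W
n=33: reaches L-position 25 → W
n=34: reaches L-position 26 → W
n=35: reaches L-position 27 → W
n=36: only reaches 32(W), 28(W), all W → L
n=37: only reaches 33(W), 29(W), all W → L
n=38: only reaches 34(W), 30(W), all W → L
n=39: only reaches 35(W), 31(W), all W → L
n=40: reaches L-position 36 → W
n=41: reaches L-position 37 → W
From 41 Ada can remove 4, leaving 37, reaching an L position.

Ada wins.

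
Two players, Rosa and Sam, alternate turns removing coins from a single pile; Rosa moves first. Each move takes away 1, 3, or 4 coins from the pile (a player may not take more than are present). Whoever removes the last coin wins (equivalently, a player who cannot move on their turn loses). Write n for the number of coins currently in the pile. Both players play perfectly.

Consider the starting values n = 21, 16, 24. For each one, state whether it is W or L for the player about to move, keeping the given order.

Work bottom-up. With no move the player to move loses. Otherwise the position is W if at least one move leads to an L position for the opponent, and L if every move leads to a W.
n=0: no move → L
n=1: →0(L), so W
n=2: →1(W) only, which is W, so L
n=3: →2(L), so W
n=4: →0(L), so W
n=5: →2(L), so W
n=6: →2(L), so W
n=7: →6(W), 4(W), 3(W) — all W, so L
n=8: →7(L), so W
n=9: →8(W), 6(W), 5(W) — all W, so L
n=10: →9(L), so W
n=11: →7(L), so W
n=12: →9(L), so W
n=13: →9(L), so W
n=14: →13(W), 11(W), 10(W) — all W, so L
n=15: →14(L), so W
n=16: →15(W), 13(W), 12(W) — all W, so L
n=17: →16(L), so W
n=18: →14(L), so W
n=19: →16(L), so W
n=20: →16(L), so W
n=21: →20(W), 18(W), 17(W) — all W, so L
n=22: →21(L), so W
n=23: →22(W), 20(W), 19(W) — all W, so L
n=24: →23(L), so W

21: L, 16: L, 24: W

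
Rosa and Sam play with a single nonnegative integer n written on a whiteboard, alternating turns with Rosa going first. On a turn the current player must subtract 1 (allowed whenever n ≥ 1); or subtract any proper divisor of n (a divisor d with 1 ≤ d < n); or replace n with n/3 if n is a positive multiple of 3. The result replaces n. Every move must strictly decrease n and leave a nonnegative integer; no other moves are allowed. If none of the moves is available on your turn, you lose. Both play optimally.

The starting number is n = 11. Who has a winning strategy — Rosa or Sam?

Compute win/loss labels from the base case upward. A position with no move is L. Any other position is W if it can reach an L in one move, else L.
n=0: no move → L
n=1: W (go to 0, an L position)
n=2: L (sole option 1(W) is W)
n=3: W (go to 2, an L position)
n=4: W (go to 2, an L position)
n=5: L (sole option 4(W) is W)
n=6: W (go to 2, an L position)
n=7: L (sole option 6(W) is W)
n=8: W (go to 7, an L position)
n=9: L (options 3(W), 6(W), 8(W) are all W)
n=10: W (go to 5, an L position)
n=11: L (sole option 10(W) is W)
The starting position 11 is L: whatever Rosa does, the opponent receives a W position.

Sam wins.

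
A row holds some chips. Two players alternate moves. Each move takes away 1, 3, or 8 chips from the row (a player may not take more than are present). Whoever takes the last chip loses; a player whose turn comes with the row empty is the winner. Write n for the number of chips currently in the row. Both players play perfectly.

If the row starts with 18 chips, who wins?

The second player wins.

Use the standard recursion: the mover wins at a terminal position; elsewhere, the mover wins exactly when some move hands the opponent an L position.
n=0: no move; the opponent has just taken the last chip and therefore loses → W
n=1: →0(W) only, which is W, so L
n=2: →1(L), so W
n=3: →2(W), 0(W) — all W, so L
n=4: →3(L), so W
n=5: →4(W), 2(W) — all W, so L
n=6: →5(L), so W
n=7: →6(W), 4(W) — all W, so L
n=8: →7(L), so W
n=9: →1(L), so W
n=10: →7(L), so W
n=11: →3(L), so W
n=12: →11(W), 9(W), 4(W) — all W, so L
n=13: →12(L), so W
n=14: →13(W), 11(W), 6(W) — all W, so L
n=15: →14(L), so W
n=16: →15(W), 13(W), 8(W) — all W, so L
n=17: →16(L), so W
n=18: →17(W), 15(W), 10(W) — all W, so L
The starting position 18 is L: whatever the player to move does, the opponent receives a W position.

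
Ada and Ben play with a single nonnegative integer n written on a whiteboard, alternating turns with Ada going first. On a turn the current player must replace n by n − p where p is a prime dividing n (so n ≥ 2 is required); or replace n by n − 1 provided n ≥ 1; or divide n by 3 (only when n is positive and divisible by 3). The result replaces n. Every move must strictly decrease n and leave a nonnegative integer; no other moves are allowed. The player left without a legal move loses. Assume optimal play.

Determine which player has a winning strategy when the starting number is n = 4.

Ben wins.

Classify positions by backward induction: terminal positions (no move available) are L. From any other position, the mover wins iff some move reaches an L.
n=0: no move → L
n=1: can move to 0, which is L ⇒ W
n=2: can move to 0, which is L ⇒ W
n=3: can move to 0, which is L ⇒ W
n=4: moves to 2(W), 3(W); every one is W ⇒ L
Every move from 4 reaches a W position, so the mover loses.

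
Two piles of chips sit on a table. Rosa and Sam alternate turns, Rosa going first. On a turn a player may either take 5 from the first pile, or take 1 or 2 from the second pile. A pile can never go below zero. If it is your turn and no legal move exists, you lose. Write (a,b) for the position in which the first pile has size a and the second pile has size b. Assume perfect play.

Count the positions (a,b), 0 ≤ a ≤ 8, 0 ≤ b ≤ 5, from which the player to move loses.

18

Positions with no move are L. A position that does have a move is losing for the player to move precisely when every available move leads to a winning position for the opponent. Fill in the labels:
Every move lowers a or b (never raises either), so fill the grid row by row in increasing a, and left to right within a row: each cell's successors are then already labelled.
      b=0  b=1  b=2  b=3  b=4  b=5
a=0:    L    W    W    L    W    W
a=1:    L    W    W    L    W    W
a=2:    L    W    W    L    W    W
a=3:    L    W    W    L    W    W
a=4:    L    W    W    L    W    W
a=5:    W    L    W    W    L    W
a=6:    W    L    W    W    L    W
a=7:    W    L    W    W    L    W
a=8:    W    L    W    W    L    W
Cells with no legal move (terminal, hence L): (0,0), (1,0), (2,0), (3,0), (4,0).
The remaining L cells, each justified by listing all of its moves:
(0,3): L (options (0,2)(W), (0,1)(W) are all W)
(1,3): L (options (1,2)(W), (1,1)(W) are all W)
(2,3): L (options (2,2)(W), (2,1)(W) are all W)
(3,3): L (options (3,2)(W), (3,1)(W) are all W)
(4,3): L (options (4,2)(W), (4,1)(W) are all W)
(5,1): L (options (0,1)(W), (5,0)(W) are all W)
(5,4): L (options (0,4)(W), (5,3)(W), (5,2)(W) are all W)
(6,1): L (options (1,1)(W), (6,0)(W) are all W)
(6,4): L (options (1,4)(W), (6,3)(W), (6,2)(W) are all W)
(7,1): L (options (2,1)(W), (7,0)(W) are all W)
(7,4): L (options (2,4)(W), (7,3)(W), (7,2)(W) are all W)
(8,1): L (options (3,1)(W), (8,0)(W) are all W)
(8,4): L (options (3,4)(W), (8,3)(W), (8,2)(W) are all W)
Every other cell has at least one move into one of the L cells above, so it is W.
L cells per row: a=0: 2, a=1: 2, a=2: 2, a=3: 2, a=4: 2, a=5: 2, a=6: 2, a=7: 2, a=8: 2; total 18.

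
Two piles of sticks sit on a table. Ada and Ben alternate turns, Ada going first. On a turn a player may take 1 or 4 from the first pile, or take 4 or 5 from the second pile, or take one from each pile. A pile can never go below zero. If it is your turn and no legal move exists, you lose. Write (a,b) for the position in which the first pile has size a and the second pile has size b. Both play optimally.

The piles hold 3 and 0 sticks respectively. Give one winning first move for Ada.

Use the standard recursion: the mover loses at a terminal position; elsewhere, the mover wins exactly when some move hands the opponent an L position.
No move ever increases a pile, so every position that can arise here has a ≤ 3 and b ≤ 0; it is enough to label the cells with 0 ≤ a ≤ 3 and 0 ≤ b ≤ 0.
Every move lowers a or b (never raises either), so fill the grid row by row in increasing a, and left to right within a row: each cell's successors are then already labelled.
      b=0
a=0:    L
a=1:    W
a=2:    L
a=3:    W
Cells with no legal move (terminal, hence L): (0,0).
The remaining L cells, each justified by listing all of its moves:
(2,0): L (sole option (1,0)(W) is W)
Every other cell has at least one move into one of the L cells above, so it is W.
From (3,0), the L positions reachable in one move are: (2,0).

Move to (2,0).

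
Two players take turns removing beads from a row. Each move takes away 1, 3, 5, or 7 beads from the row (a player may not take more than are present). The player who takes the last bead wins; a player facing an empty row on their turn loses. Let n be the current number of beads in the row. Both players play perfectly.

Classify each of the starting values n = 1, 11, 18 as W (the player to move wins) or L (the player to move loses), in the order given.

1: W, 11: W, 18: L

Work bottom-up. With no move the player to move loses. Otherwise the position is W if at least one move leads to an L position for the opponent, and L if every move leads to a W.
n=0: no move → L
n=1: →0(L), so W
n=2: →1(W) only, which is W, so L
n=3: →2(L), so W
n=4: →3(W), 1(W) — all W, so L
n=5: →4(L), so W
n=6: →5(W), 3(W), 1(W) — all W, so L
n=7: →6(L), so W
n=8: →7(W), 5(W), 3(W), 1(W) — all W, so L
n=9: →8(L), so W
n=10: →9(W), 7(W), 5(W), 3(W) — all W, so L
n=11: →10(L), so W
n=12: →11(W), 9(W), 7(W), 5(W) — all W, so L
n=13: →12(L), so W
n=14: →13(W), 11(W), 9(W), 7(W) — all W, so L
n=15: →14(L), so W
n=16: →15(W), 13(W), 11(W), 9(W) — all W, so L
n=17: →16(L), so W
n=18: →17(W), 15(W), 13(W), 11(W) — all W, so L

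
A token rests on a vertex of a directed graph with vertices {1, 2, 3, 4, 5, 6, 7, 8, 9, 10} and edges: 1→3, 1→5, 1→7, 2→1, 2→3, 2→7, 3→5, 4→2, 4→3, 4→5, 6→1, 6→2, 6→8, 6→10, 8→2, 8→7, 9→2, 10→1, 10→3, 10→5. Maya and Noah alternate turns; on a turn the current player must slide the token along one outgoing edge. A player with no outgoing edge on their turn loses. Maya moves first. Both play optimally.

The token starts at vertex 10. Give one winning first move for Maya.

Move to 5.

Positions with no move are L. A position that does have a move is losing for the player to move precisely when every available move leads to a winning position for the opponent. Fill in the labels:
Every edge goes from a vertex to one that appears earlier in the order 5, 7, 3, 1, 10, 2, 4, 8, 6, 9, so processing vertices in that order labels each vertex after all of its successors.
5: no outgoing edge → L
7: no outgoing edge → L
3: →5(L), so W
1: →7(L), so W
10: →5(L), so W
2: →7(L), so W
4: →5(L), so W
8: →7(L), so W
6: →8(W), 2(W), 10(W), 1(W) — all W, so L
9: →2(W) only, which is W, so L
From 10, the L positions reachable in one move are: 5.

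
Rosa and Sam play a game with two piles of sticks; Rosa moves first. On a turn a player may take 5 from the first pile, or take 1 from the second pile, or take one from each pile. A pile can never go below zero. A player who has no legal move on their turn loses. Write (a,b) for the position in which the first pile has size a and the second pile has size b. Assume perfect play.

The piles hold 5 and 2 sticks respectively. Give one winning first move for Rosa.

Move to (0,2).

Use the standard recursion: the mover loses at a terminal position; elsewhere, the mover wins exactly when some move hands the opponent an L position.
No move ever increases a pile, so every position that can arise here has a ≤ 5 and b ≤ 2; it is enough to label the cells with 0 ≤ a ≤ 5 and 0 ≤ b ≤ 2.
Every move lowers a or b (never raises either), so fill the grid row by row in increasing a, and left to right within a row: each cell's successors are then already labelled.
      b=0  b=1  b=2
a=0:    L    W    L
a=1:    L    W    L
a=2:    L    W    L
a=3:    L    W    L
a=4:    L    W    L
a=5:    W    W    W
Cells with no legal move (terminal, hence L): (0,0), (1,0), (2,0), (3,0), (4,0).
The remaining L cells, each justified by listing all of its moves:
(0,2): L (sole option (0,1)(W) is W)
(1,2): L (options (1,1)(W), (0,1)(W) are all W)
(2,2): L (options (2,1)(W), (1,1)(W) are all W)
(3,2): L (options (3,1)(W), (2,1)(W) are all W)
(4,2): L (options (4,1)(W), (3,1)(W) are all W)
Every other cell has at least one move into one of the L cells above, so it is W.
From (5,2), the L positions reachable in one move are: (0,2).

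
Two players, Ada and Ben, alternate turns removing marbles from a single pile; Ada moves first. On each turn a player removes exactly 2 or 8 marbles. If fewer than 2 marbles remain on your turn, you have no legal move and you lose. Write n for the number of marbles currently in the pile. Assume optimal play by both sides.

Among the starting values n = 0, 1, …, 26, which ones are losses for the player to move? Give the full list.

0, 1, 4, 5, 10, 11, 14, 15, 20, 21, 24, 25

Work bottom-up. With no move the player to move loses. Otherwise the position is W if at least one move leads to an L position for the opponent, and L if every move leads to a W.
n=0: no move → L
n=1: no move → L
n=2: can move to 0, which is L ⇒ W
n=3: can move to 1, which is L ⇒ W
n=4: the only move is to 2(W), a W ⇒ L
n=5: the only move is to 3(W), a W ⇒ L
n=6: can move to 4, which is L ⇒ W
n=7: can move to 5, which is L ⇒ W
n=8: can move to 0, which is L ⇒ W
n=9: can move to 1, which is L ⇒ W
n=10: moves to 8(W), 2(W); every one is W ⇒ L
n=11: moves to 9(W), 3(W); every one is W ⇒ L
n=12: can move to 10, which is L ⇒ W
n=13: can move to 11, which is L ⇒ W
n=14: moves to 12(W), 6(W); every one is W ⇒ L
n=15: moves to 13(W), 7(W); every one is W ⇒ L
n=16: can move to 14, which is L ⇒ W
n=17: can move to 15, which is L ⇒ W
n=18: can move to 10, which is L ⇒ W
n=19: can move to 11, which is L ⇒ W
n=20: moves to 18(W), 12(W); every one is W ⇒ L
n=21: moves to 19(W), 13(W); every one is W ⇒ L
n=22: can move to 20, which is L ⇒ W
n=23: can move to 21, which is L ⇒ W
n=24: moves to 22(W), 16(W); every one is W ⇒ L
n=25: moves to 23(W), 17(W); every one is W ⇒ L
n=26: can move to 24, which is L ⇒ W
Reading off the rows marked L gives the requested list; there are 12 such values of n.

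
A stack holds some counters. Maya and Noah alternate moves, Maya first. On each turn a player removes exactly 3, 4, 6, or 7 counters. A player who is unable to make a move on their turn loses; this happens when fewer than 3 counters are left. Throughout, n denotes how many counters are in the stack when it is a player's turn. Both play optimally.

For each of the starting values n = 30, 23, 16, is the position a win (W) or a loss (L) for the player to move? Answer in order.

Work bottom-up. With no move the player to move loses. Otherwise the position is W if at least one move leads to an L position for the opponent, and L if every move leads to a W.
n=0: no move → L
n=1: no move → L
n=2: no move → L
n=3: reaches L-position 0 → W
n=4: reaches L-position 1 → W
n=5: reaches L-position 2 → W
n=6: reaches L-position 2 → W
n=7: reaches L-position 1 → W
n=8: reaches L-position 2 → W
n=9: reaches L-position 2 → W
n=10: only reaches 7(W), 6(W), 4(W), 3(W), all W → L
n=11: only reaches 8(W), 7(W), 5(W), 4(W), all W → L
n=12: only reaches 9(W), 8(W), 6(W), 5(W), all W → L
n=13: reaches L-position 10 → W
n=14: reaches L-position 11 → W
n=15: reaches L-position 12 → W
n=16: reaches L-position 12 → W
n=17: reaches L-position 11 → W
n=18: reaches L-position 12 → W
n=19: reaches L-position 12 → W
n=20: only reaches 17(W), 16(W), 14(W), 13(W), all W → L
n=21: only reaches 18(W), 17(W), 15(W), 14(W), all W → L
n=22: only reaches 19(W), 18(W), 16(W), 15(W), all W → L
n=23: reaches L-position 20 → W
n=24: reaches L-position 21 → W
n=25: reaches L-position 22 → W
n=26: reaches L-position 22 → W
n=27: reaches L-position 21 → W
n=28: reaches L-position 22 → W
n=29: reaches L-position 22 → W
n=30: only reaches 27(W), 26(W), 24(W), 23(W), all W → L

30: L, 23: W, 16: W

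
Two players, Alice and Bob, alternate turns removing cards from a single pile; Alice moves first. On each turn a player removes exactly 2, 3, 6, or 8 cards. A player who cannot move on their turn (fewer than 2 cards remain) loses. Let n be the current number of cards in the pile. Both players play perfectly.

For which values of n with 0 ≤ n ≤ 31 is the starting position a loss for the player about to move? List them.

0, 1, 5, 10, 14, 15, 19, 24, 28, 29

Use the standard recursion: the mover loses at a terminal position; elsewhere, the mover wins exactly when some move hands the opponent an L position.
n=0: no move → L
n=1: no move → L
n=2: W (go to 0, an L position)
n=3: W (go to 1, an L position)
n=4: W (go to 1, an L position)
n=5: L (options 3(W), 2(W) are all W)
n=6: W (go to 0, an L position)
n=7: W (go to 5, an L position)
n=8: W (go to 5, an L position)
n=9: W (go to 1, an L position)
n=10: L (options 8(W), 7(W), 4(W), 2(W) are all W)
n=11: W (go to 5, an L position)
n=12: W (go to 10, an L position)
n=13: W (go to 10, an L position)
n=14: L (options 12(W), 11(W), 8(W), 6(W) are all W)
n=15: L (options 13(W), 12(W), 9(W), 7(W) are all W)
n=16: W (go to 14, an L position)
n=17: W (go to 15, an L position)
n=18: W (go to 15, an L position)
n=19: L (options 17(W), 16(W), 13(W), 11(W) are all W)
n=20: W (go to 14, an L position)
n=21: W (go to 19, an L position)
n=22: W (go to 19, an L position)
n=23: W (go to 15, an L position)
n=24: L (options 22(W), 21(W), 18(W), 16(W) are all W)
n=25: W (go to 19, an L position)
n=26: W (go to 24, an L position)
n=27: W (go to 24, an L position)
n=28: L (options 26(W), 25(W), 22(W), 20(W) are all W)
n=29: L (options 27(W), 26(W), 23(W), 21(W) are all W)
n=30: W (go to 28, an L position)
n=31: W (go to 29, an L position)
Reading off the rows marked L gives the requested list; there are 10 such values of n.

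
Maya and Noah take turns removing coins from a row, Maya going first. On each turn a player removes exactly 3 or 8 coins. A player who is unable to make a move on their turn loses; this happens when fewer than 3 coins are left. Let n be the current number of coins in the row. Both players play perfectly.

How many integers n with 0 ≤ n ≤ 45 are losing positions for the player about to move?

22

Build the W/L table. Terminal = L. A non-terminal position is W if it has a move to some L; otherwise it is L.
n=0: no move → L
n=1: no move → L
n=2: no move → L
n=3: W (go to 0, an L position)
n=4: W (go to 1, an L position)
n=5: W (go to 2, an L position)
n=6: L (sole option 3(W) is W)
n=7: L (sole option 4(W) is W)
n=8: W (go to 0, an L position)
n=9: W (go to 6, an L position)
n=10: W (go to 7, an L position)
n=11: L (options 8(W), 3(W) are all W)
n=12: L (options 9(W), 4(W) are all W)
n=13: L (options 10(W), 5(W) are all W)
n=14: W (go to 11, an L position)
n=15: W (go to 12, an L position)
n=16: W (go to 13, an L position)
n=17: L (options 14(W), 9(W) are all W)
n=18: L (options 15(W), 10(W) are all W)
n=19: W (go to 11, an L position)
n=20: W (go to 17, an L position)
n=21: W (go to 18, an L position)
n=22: L (options 19(W), 14(W) are all W)
n=23: L (options 20(W), 15(W) are all W)
n=24: L (options 21(W), 16(W) are all W)
n=25: W (go to 22, an L position)
n=26: W (go to 23, an L position)
n=27: W (go to 24, an L position)
n=28: L (options 25(W), 20(W) are all W)
n=29: L (options 26(W), 21(W) are all W)
n=30: W (go to 22, an L position)
n=31: W (go to 28, an L position)
n=32: W (go to 29, an L position)
n=33: L (options 30(W), 25(W) are all W)
n=34: L (options 31(W), 26(W) are all W)
n=35: L (options 32(W), 27(W) are all W)
n=36: W (go to 33, an L position)
n=37: W (go to 34, an L position)
n=38: W (go to 35, an L position)
n=39: L (options 36(W), 31(W) are all W)
n=40: L (options 37(W), 32(W) are all W)
n=41: W (go to 33, an L position)
n=42: W (go to 39, an L position)
n=43: W (go to 40, an L position)
n=44: L (options 41(W), 36(W) are all W)
n=45: L (options 42(W), 37(W) are all W)
L entries with 0 ≤ n ≤ 45: n = 0, 1, 2, 6, 7, 11, 12, 13, 17, 18, 22, 23, 24, 28, 29, 33, 34, 35, 39, 40, 44, 45; that makes 22.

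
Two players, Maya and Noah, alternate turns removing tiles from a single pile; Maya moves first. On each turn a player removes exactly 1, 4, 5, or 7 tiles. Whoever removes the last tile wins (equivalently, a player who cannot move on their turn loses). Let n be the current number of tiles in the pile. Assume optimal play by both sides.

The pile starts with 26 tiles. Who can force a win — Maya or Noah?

Noah wins.

Compute win/loss labels from the base case upward. A position with no move is L. Any other position is W if it can reach an L in one move, else L.
n=0: no move → L
n=1: can move to 0, which is L ⇒ W
n=2: the only move is to 1(W), a W ⇒ L
n=3: can move to 2, which is L ⇒ W
n=4: can move to 0, which is L ⇒ W
n=5: can move to 0, which is L ⇒ W
n=6: can move to 2, which is L ⇒ W
n=7: can move to 2, which is L ⇒ W
n=8: moves to 7(W), 4(W), 3(W), 1(W); every one is W ⇒ L
n=9: can move to 8, which is L ⇒ W
n=10: moves to 9(W), 6(W), 5(W), 3(W); every one is W ⇒ L
n=11: can move to 10, which is L ⇒ W
n=12: can move to 8, which is L ⇒ W
n=13: can move to 8, which is L ⇒ W
n=14: can move to 10, which is L ⇒ W
n=15: can move to 10, which is L ⇒ W
n=16: moves to 15(W), 12(W), 11(W), 9(W); every one is W ⇒ L
n=17: can move to 16, which is L ⇒ W
n=18: moves to 17(W), 14(W), 13(W), 11(W); every one is W ⇒ L
n=19: can move to 18, which is L ⇒ W
n=20: can move to 16, which is L ⇒ W
n=21: can move to 16, which is L ⇒ W
n=22: can move to 18, which is L ⇒ W
n=23: can move to 18, which is L ⇒ W
n=24: moves to 23(W), 20(W), 19(W), 17(W); every one is W ⇒ L
n=25: can move to 24, which is L ⇒ W
n=26: moves to 25(W), 22(W), 21(W), 19(W); every one is W ⇒ L
The starting position 26 is L: whatever Maya does, the opponent receives a W position.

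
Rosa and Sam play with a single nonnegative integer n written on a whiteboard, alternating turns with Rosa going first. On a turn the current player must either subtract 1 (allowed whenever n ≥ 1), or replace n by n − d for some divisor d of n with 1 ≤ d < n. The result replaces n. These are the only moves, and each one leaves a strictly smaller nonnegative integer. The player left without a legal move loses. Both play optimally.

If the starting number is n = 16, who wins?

Compute win/loss labels from the base case upward. A position with no move is L. Any other position is W if it can reach an L in one move, else L.
n=0: no move → L
n=1: can move to 0, which is L ⇒ W
n=2: the only move is to 1(W), a W ⇒ L
n=3: can move to 2, which is L ⇒ W
n=4: can move to 2, which is L ⇒ W
n=5: the only move is to 4(W), a W ⇒ L
n=6: can move to 5, which is L ⇒ W
n=7: the only move is to 6(W), a W ⇒ L
n=8: can move to 7, which is L ⇒ W
n=9: moves to 6(W), 8(W); every one is W ⇒ L
n=10: can move to 5, which is L ⇒ W
n=11: the only move is to 10(W), a W ⇒ L
n=12: can move to 9, which is L ⇒ W
n=13: the only move is to 12(W), a W ⇒ L
n=14: can move to 7, which is L ⇒ W
n=15: moves to 10(W), 12(W), 14(W); every one is W ⇒ L
n=16: can move to 15, which is L ⇒ W
From 16 Rosa can move to 15, reaching an L position.

Rosa wins.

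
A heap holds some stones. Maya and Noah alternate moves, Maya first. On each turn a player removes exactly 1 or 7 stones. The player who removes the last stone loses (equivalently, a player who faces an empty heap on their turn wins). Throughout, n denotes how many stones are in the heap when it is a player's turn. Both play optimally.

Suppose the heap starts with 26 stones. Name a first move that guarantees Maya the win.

Positions with no move are W. A position that does have a move is losing for the player to move precisely when every available move leads to a winning position for the opponent. Fill in the labels:
n=0: no move; the opponent has just taken the last stone and therefore loses → W
n=1: →0(W) only, which is W, so L
n=2: →1(L), so W
n=3: →2(W) only, which is W, so L
n=4: →3(L), so W
n=5: →4(W) only, which is W, so L
n=6: →5(L), so W
n=7: →6(W), 0(W) — all W, so L
n=8: →7(L), so W
n=9: →8(W), 2(W) — all W, so L
n=10: →9(L), so W
n=11: →10(W), 4(W) — all W, so L
n=12: →11(L), so W
n=13: →12(W), 6(W) — all W, so L
n=14: →13(L), so W
n=15: →14(W), 8(W) — all W, so L
n=16: →15(L), so W
n=17: →16(W), 10(W) — all W, so L
n=18: →17(L), so W
n=19: →18(W), 12(W) — all W, so L
n=20: →19(L), so W
n=21: →20(W), 14(W) — all W, so L
n=22: →21(L), so W
n=23: →22(W), 16(W) — all W, so L
n=24: →23(L), so W
n=25: →24(W), 18(W) — all W, so L
n=26: →25(L), so W
From 26, the L positions reachable in one move are: 25, 19. Any move reaching one of these is winning.

Remove 1, leaving 25.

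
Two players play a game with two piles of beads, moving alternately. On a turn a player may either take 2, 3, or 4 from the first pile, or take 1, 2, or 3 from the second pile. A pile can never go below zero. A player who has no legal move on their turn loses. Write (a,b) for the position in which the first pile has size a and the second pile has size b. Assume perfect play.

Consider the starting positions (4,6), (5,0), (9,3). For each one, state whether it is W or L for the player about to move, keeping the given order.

Label each position W (a win for the player to move) or L (a loss). A position with no legal move is L; any other position is W exactly when some move reaches an L, and L when every move reaches a W.
No move ever increases a pile, so every position that can arise here has a ≤ 9 and b ≤ 6; it is enough to label the cells with 0 ≤ a ≤ 9 and 0 ≤ b ≤ 6.
Every move lowers a or b (never raises either), so fill the grid row by row in increasing a, and left to right within a row: each cell's successors are then already labelled.
      b=0  b=1  b=2  b=3  b=4  b=5  b=6
a=0:    L    W    W    W    L    W    W
a=1:    L    W    W    W    L    W    W
a=2:    W    L    W    W    W    L    W
a=3:    W    L    W    W    W    L    W
a=4:    W    W    L    W    W    W    L
a=5:    W    W    L    W    W    W    L
a=6:    L    W    W    W    L    W    W
a=7:    L    W    W    W    L    W    W
a=8:    W    L    W    W    W    L    W
a=9:    W    L    W    W    W    L    W
Cells with no legal move (terminal, hence L): (0,0), (1,0).
The remaining L cells, each justified by listing all of its moves:
(0,4): L (options (0,3)(W), (0,2)(W), (0,1)(W) are all W)
(1,4): L (options (1,3)(W), (1,2)(W), (1,1)(W) are all W)
(2,1): L (options (0,1)(W), (2,0)(W) are all W)
(2,5): L (options (0,5)(W), (2,4)(W), (2,3)(W), (2,2)(W) are all W)
(3,1): L (options (1,1)(W), (0,1)(W), (3,0)(W) are all W)
(3,5): L (options (1,5)(W), (0,5)(W), (3,4)(W), (3,3)(W), (3,2)(W) are all W)
(4,2): L (options (2,2)(W), (1,2)(W), (0,2)(W), (4,1)(W), (4,0)(W) are all W)
(4,6): L (options (2,6)(W), (1,6)(W), (0,6)(W), (4,5)(W), (4,4)(W), (4,3)(W) are all W)
(5,2): L (options (3,2)(W), (2,2)(W), (1,2)(W), (5,1)(W), (5,0)(W) are all W)
(5,6): L (options (3,6)(W), (2,6)(W), (1,6)(W), (5,5)(W), (5,4)(W), (5,3)(W) are all W)
(6,0): L (options (4,0)(W), (3,0)(W), (2,0)(W) are all W)
(6,4): L (options (4,4)(W), (3,4)(W), (2,4)(W), (6,3)(W), (6,2)(W), (6,1)(W) are all W)
(7,0): L (options (5,0)(W), (4,0)(W), (3,0)(W) are all W)
(7,4): L (options (5,4)(W), (4,4)(W), (3,4)(W), (7,3)(W), (7,2)(W), (7,1)(W) are all W)
(8,1): L (options (6,1)(W), (5,1)(W), (4,1)(W), (8,0)(W) are all W)
(8,5): L (options (6,5)(W), (5,5)(W), (4,5)(W), (8,4)(W), (8,3)(W), (8,2)(W) are all W)
(9,1): L (options (7,1)(W), (6,1)(W), (5,1)(W), (9,0)(W) are all W)
(9,5): L (options (7,5)(W), (6,5)(W), (5,5)(W), (9,4)(W), (9,3)(W), (9,2)(W) are all W)
Every other cell has at least one move into one of the L cells above, so it is W.
(4,6): one of the L cells justified above, so L
(5,0): the move to (1,0) reaches an L cell, so W
(9,3): the move to (9,1) reaches an L cell, so W

(4,6): L, (5,0): W, (9,3): W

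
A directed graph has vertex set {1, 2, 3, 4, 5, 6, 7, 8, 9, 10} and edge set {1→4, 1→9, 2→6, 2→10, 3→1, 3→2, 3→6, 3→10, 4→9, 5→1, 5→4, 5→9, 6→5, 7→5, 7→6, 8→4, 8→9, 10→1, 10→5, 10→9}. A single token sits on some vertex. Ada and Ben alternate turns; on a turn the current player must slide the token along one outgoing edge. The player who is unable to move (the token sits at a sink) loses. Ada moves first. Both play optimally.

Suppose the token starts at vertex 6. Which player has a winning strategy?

Ben wins.

Build the W/L table. Terminal = L. A non-terminal position is W if it has a move to some L; otherwise it is L.
Every edge goes from a vertex to one that appears earlier in the order 9, 4, 1, 5, 6, 10, 8, 2, 7, 3, so processing vertices in that order labels each vertex after all of its successors.
9: no outgoing edge → L
4: can move to 9, which is L ⇒ W
1: can move to 9, which is L ⇒ W
5: can move to 9, which is L ⇒ W
6: the only move is to 5(W), a W ⇒ L
10: can move to 9, which is L ⇒ W
8: can move to 9, which is L ⇒ W
2: can move to 6, which is L ⇒ W
7: can move to 6, which is L ⇒ W
3: can move to 6, which is L ⇒ W
Every move from 6 reaches a W position, so the mover loses.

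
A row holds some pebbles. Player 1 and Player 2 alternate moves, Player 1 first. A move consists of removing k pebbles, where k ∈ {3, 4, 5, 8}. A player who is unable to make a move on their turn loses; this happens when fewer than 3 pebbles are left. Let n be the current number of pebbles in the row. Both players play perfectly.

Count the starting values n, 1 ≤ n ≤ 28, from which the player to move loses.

Positions with no move are L. A position that does have a move is losing for the player to move precisely when every available move leads to a winning position for the opponent. Fill in the labels:
n=0: no move → L
n=1: no move → L
n=2: no move → L
n=3: →0(L), so W
n=4: →1(L), so W
n=5: →2(L), so W
n=6: →2(L), so W
n=7: →2(L), so W
n=8: →0(L), so W
n=9: →1(L), so W
n=10: →2(L), so W
n=11: →8(W), 7(W), 6(W), 3(W) — all W, so L
n=12: →9(W), 8(W), 7(W), 4(W) — all W, so L
n=13: →10(W), 9(W), 8(W), 5(W) — all W, so L
n=14: →11(L), so W
n=15: →12(L), so W
n=16: →13(L), so W
n=17: →13(L), so W
n=18: →13(L), so W
n=19: →11(L), so W
n=20: →12(L), so W
n=21: →13(L), so W
n=22: →19(W), 18(W), 17(W), 14(W) — all W, so L
n=23: →20(W), 19(W), 18(W), 15(W) — all W, so L
n=24: →21(W), 20(W), 19(W), 16(W) — all W, so L
n=25: →22(L), so W
n=26: →23(L), so W
n=27: →24(L), so W
n=28: →24(L), so W
L entries with 1 ≤ n ≤ 28 (n=0 is outside the asked range and is not counted): n = 1, 2, 11, 12, 13, 22, 23, 24; that makes 8.

8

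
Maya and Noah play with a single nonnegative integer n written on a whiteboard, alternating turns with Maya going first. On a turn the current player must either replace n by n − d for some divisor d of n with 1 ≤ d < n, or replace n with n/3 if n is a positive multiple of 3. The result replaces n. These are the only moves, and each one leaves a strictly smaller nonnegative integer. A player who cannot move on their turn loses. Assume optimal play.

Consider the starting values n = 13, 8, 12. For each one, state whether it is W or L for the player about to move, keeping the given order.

Build the W/L table. Terminal = L. A non-terminal position is W if it has a move to some L; otherwise it is L.
n=0: no move → L
n=1: no move → L
n=2: reaches L-position 1 → W
n=3: reaches L-position 1 → W
n=4: only reaches 2(W), 3(W), all W → L
n=5: reaches L-position 4 → W
n=6: reaches L-position 4 → W
n=7: only reaches 6(W), which is W → L
n=8: reaches L-position 4 → W
n=9: only reaches 3(W), 6(W), 8(W), all W → L
n=10: reaches L-position 9 → W
n=11: only reaches 10(W), which is W → L
n=12: reaches L-position 4 → W
n=13: only reaches 12(W), which is W → L

13: L, 8: W, 12: W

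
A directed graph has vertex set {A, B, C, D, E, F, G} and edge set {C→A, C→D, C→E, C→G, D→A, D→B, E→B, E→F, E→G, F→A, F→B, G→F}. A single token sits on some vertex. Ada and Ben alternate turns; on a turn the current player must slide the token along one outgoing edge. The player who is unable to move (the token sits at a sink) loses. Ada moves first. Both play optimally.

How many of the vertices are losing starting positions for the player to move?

3

Build the W/L table. Terminal = L. A non-terminal position is W if it has a move to some L; otherwise it is L.
Every edge goes from a vertex to one that appears earlier in the order A, B, F, G, E, D, C, so processing vertices in that order labels each vertex after all of its successors.
A: no outgoing edge → L
B: no outgoing edge → L
F: can move to B, which is L ⇒ W
G: the only move is to F(W), a W ⇒ L
E: can move to G, which is L ⇒ W
D: can move to B, which is L ⇒ W
C: can move to G, which is L ⇒ W
The L vertices are A, B, G; that is 3 in all.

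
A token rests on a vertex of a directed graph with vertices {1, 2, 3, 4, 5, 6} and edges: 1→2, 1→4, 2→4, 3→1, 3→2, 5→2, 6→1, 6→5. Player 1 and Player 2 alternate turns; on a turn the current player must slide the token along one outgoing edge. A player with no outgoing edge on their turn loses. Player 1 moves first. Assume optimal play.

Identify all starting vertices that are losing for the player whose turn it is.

3, 4, 5

Label each position W (a win for the player to move) or L (a loss). A position with no legal move is L; any other position is W exactly when some move reaches an L, and L when every move reaches a W.
Every edge goes from a vertex to one that appears earlier in the order 4, 2, 1, 5, 3, 6, so processing vertices in that order labels each vertex after all of its successors.
4: no outgoing edge → L
2: W (go to 4, an L position)
1: W (go to 4, an L position)
5: L (sole option 2(W) is W)
3: L (options 1(W), 2(W) are all W)
6: W (go to 5, an L position)
Reading off the rows marked L gives the requested list; there are 3 such vertices.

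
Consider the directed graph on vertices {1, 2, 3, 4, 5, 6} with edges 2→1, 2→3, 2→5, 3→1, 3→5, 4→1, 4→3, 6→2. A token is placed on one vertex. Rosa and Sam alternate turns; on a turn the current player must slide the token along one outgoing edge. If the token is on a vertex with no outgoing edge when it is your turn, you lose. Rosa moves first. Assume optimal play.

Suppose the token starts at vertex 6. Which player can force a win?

Classify positions by backward induction: terminal positions (no move available) are L. From any other position, the mover wins iff some move reaches an L.
Every edge goes from a vertex to one that appears earlier in the order 1, 5, 3, 4, 2, 6, so processing vertices in that order labels each vertex after all of its successors.
1: no outgoing edge → L
5: no outgoing edge → L
3: W (go to 5, an L position)
4: W (go to 1, an L position)
2: W (go to 5, an L position)
6: L (sole option 2(W) is W)
Every move from 6 reaches a W position, so the mover loses.

Sam wins.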